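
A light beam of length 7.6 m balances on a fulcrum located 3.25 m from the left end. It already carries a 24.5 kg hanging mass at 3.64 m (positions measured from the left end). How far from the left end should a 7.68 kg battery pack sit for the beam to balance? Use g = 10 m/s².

Take moments about the fulcrum (at 3.25 m from the left end).
Hanging mass: 24.5 × 10 = 245 N down at 3.64 m → arm 0.39 m, τ = 245 × 0.39 = 95.55 N·m clockwise.
Net moment of existing loads = 95.55 N·m clockwise.
The battery pack weighs 7.68 × 10 = 76.8 N and must supply an equal counterclockwise moment, so its lever arm about the fulcrum is 95.55 / 76.8 = 1.24 m.
That puts it at 3.25 − 1.24 = 2.01 m from the left end.

x ≈ 2.01 m from the left end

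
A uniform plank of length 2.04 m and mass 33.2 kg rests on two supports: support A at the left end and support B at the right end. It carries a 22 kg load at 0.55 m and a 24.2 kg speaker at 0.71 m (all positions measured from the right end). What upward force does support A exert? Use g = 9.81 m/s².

Taking torques about support B:
Beam weight: 33.2 × 9.81 = 325.7 N down at 1.02 m → arm 1.02 m, τ = 325.7 × 1.02 = 332.2 N·m counterclockwise.
Load: 22 × 9.81 = 215.8 N down at 0.55 m → arm 0.55 m, τ = 215.8 × 0.55 = 118.7 N·m counterclockwise.
Speaker: 24.2 × 9.81 = 237.4 N down at 0.71 m → arm 0.71 m, τ = 237.4 × 0.71 = 168.6 N·m counterclockwise.
Net load moment about support B = 619.5 N·m counterclockwise.
Reaction R at support A is upward at 2.04 m, arm 2.04 m → moment R × 2.04 clockwise.
Setting net torque to zero: R × 2.04 = 619.5 → R = 304 N.

R_A ≈ 304 N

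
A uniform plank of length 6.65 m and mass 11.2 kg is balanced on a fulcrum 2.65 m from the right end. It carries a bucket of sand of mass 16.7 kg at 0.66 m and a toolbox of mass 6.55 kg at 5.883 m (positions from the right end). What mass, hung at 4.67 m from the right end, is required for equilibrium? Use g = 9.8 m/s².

m ≈ 2.23 kg

Taking torques about the fulcrum (at 2.65 m from the right end):
Beam weight: 11.2 × 9.8 = 109.8 N down at 3.325 m → arm 0.675 m, τ = 109.8 × 0.675 = 74.12 N·m counterclockwise.
Bucket of sand: 16.7 × 9.8 = 163.7 N down at 0.66 m → arm 1.99 m, τ = 163.7 × 1.99 = 325.8 N·m clockwise.
Toolbox: 6.55 × 9.8 = 64.19 N down at 5.883 m → arm 3.233 m, τ = 64.19 × 3.233 = 207.5 N·m counterclockwise.
Net moment of known loads = 44.18 N·m clockwise.
An unknown mass m at 4.67 m has arm 2.02 m; its moment is m·g·2.02 counterclockwise.
Balancing moments: m × 9.8 × 2.02 = 44.18, giving m = 44.18 / (9.8 × 2.02) = 2.23 kg.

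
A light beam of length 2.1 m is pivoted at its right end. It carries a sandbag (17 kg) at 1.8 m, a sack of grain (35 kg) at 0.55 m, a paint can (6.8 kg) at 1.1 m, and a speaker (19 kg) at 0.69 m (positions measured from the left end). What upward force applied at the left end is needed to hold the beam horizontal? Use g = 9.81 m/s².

Taking torques about the right end:
Sandbag: 17 × 9.81 = 166.8 N down at 1.8 m → arm 0.3 m, τ = 166.8 × 0.3 = 50.04 N·m counterclockwise.
Sack of grain: 35 × 9.81 = 343.4 N down at 0.55 m → arm 1.55 m, τ = 343.4 × 1.55 = 532.3 N·m counterclockwise.
Paint can: 6.8 × 9.81 = 66.71 N down at 1.1 m → arm 1 m, τ = 66.71 × 1 = 66.71 N·m counterclockwise.
Speaker: 19 × 9.81 = 186.4 N down at 0.69 m → arm 1.41 m, τ = 186.4 × 1.41 = 262.8 N·m counterclockwise.
Net moment of the loads = 911.8 N·m counterclockwise.
The upward force F acts at the left end, arm 2.1 m, giving F × 2.1 clockwise.
Setting net torque to zero: F × 2.1 = 911.8 → F = 911.8 / 2.1 = 434 N.

F ≈ 434 N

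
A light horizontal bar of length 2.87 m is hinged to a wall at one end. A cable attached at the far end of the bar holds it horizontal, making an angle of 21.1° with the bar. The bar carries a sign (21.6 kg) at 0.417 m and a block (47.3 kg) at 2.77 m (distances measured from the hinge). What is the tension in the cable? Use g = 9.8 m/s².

T ≈ 1330 N

About the hinge:
Sign: 21.6 × 9.8 = 211.7 N down at 0.417 m → arm 0.417 m, τ = 211.7 × 0.417 = 88.28 N·m clockwise.
Block: 47.3 × 9.8 = 463.5 N down at 2.77 m → arm 2.77 m, τ = 463.5 × 2.77 = 1284 N·m clockwise.
Total clockwise load moment = 1372 N·m.
The cable tension T acts at 2.87 m; only its component perpendicular to the bar, T sinθ, produces torque. sin 21.1° = 0.36.
Balancing moments: T × 2.87 × 0.36 = 1372, giving T = 1372 / 1.033 = 1330 N.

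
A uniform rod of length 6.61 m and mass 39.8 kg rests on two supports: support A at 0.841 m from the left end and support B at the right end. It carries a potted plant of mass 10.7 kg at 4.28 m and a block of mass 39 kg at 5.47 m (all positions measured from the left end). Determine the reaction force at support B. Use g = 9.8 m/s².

R_B ≈ 536 N

About support A:
Beam weight: 39.8 × 9.8 = 390 N down at 3.305 m → arm 2.464 m, τ = 390 × 2.464 = 961 N·m clockwise.
Potted plant: 10.7 × 9.8 = 104.9 N down at 4.28 m → arm 3.439 m, τ = 104.9 × 3.439 = 360.8 N·m clockwise.
Block: 39 × 9.8 = 382.2 N down at 5.47 m → arm 4.629 m, τ = 382.2 × 4.629 = 1769 N·m clockwise.
Net load moment about support A = 3091 N·m clockwise.
Reaction R at support B is upward at 6.61 m, arm 5.769 m → moment R × 5.769 counterclockwise.
For rotational equilibrium, R × 5.769 = 3091, so R = 536 N.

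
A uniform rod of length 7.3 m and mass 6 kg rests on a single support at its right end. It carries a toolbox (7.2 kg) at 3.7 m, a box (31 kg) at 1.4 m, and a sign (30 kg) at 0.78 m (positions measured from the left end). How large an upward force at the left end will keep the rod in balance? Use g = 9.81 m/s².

Sum moments about the right end (the unknown pivot reaction has zero arm there).
Beam weight: 6 × 9.81 = 58.86 N down at 3.65 m → arm 3.65 m, τ = 58.86 × 3.65 = 214.8 N·m counterclockwise.
Toolbox: 7.2 × 9.81 = 70.63 N down at 3.7 m → arm 3.6 m, τ = 70.63 × 3.6 = 254.3 N·m counterclockwise.
Box: 31 × 9.81 = 304.1 N down at 1.4 m → arm 5.9 m, τ = 304.1 × 5.9 = 1794 N·m counterclockwise.
Sign: 30 × 9.81 = 294.3 N down at 0.78 m → arm 6.52 m, τ = 294.3 × 6.52 = 1919 N·m counterclockwise.
Net moment of the loads = 4182 N·m counterclockwise.
The upward force F acts at the left end, arm 7.3 m, giving F × 7.3 clockwise.
For rotational equilibrium, F × 7.3 = 4182, so F = 4182 / 7.3 = 573 N.

F ≈ 573 N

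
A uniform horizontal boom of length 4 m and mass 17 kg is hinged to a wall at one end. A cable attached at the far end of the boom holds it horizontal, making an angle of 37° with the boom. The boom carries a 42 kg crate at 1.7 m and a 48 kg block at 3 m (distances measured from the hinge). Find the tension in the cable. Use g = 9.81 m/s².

Sum moments about the hinge (the unknown hinge reaction has zero arm there).
Beam weight: 17 × 9.81 = 166.8 N down at 2 m → arm 2 m, τ = 166.8 × 2 = 333.6 N·m clockwise.
Crate: 42 × 9.81 = 412 N down at 1.7 m → arm 1.7 m, τ = 412 × 1.7 = 700.4 N·m clockwise.
Block: 48 × 9.81 = 470.9 N down at 3 m → arm 3 m, τ = 470.9 × 3 = 1413 N·m clockwise.
Total clockwise load moment = 2447 N·m.
The cable tension T acts at 4 m; only its component perpendicular to the boom, T sinθ, produces torque. sin 37° = 0.6018.
For rotational equilibrium, T × 4 × 0.6018 = 2447, so T = 2447 / 2.407 = 1020 N.

T ≈ 1020 N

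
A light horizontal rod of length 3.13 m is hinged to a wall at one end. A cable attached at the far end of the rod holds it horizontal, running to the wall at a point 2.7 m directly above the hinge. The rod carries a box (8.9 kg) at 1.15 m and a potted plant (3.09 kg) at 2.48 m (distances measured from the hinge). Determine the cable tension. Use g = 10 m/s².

Choose the hinge as the axis so the unknown hinge reaction has zero arm there.
Box: 8.9 × 10 = 89 N down at 1.15 m → arm 1.15 m, τ = 89 × 1.15 = 102.3 N·m clockwise.
Potted plant: 3.09 × 10 = 30.9 N down at 2.48 m → arm 2.48 m, τ = 30.9 × 2.48 = 76.63 N·m clockwise.
Total clockwise load moment = 178.9 N·m.
The cable tension T acts at 3.13 m; only its component perpendicular to the rod, T sinθ, produces torque. sinθ = h/√(h²+d²) = 2.7/√(2.7²+3.13²) = 0.6532.
Setting net torque to zero: T × 3.13 × 0.6532 = 178.9 → T = 178.9 / 2.045 = 87.5 N.

T ≈ 87.5 N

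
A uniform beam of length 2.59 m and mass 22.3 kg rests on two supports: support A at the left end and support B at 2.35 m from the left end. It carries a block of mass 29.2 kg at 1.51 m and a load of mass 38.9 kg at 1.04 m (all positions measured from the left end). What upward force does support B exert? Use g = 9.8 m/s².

Sum moments about support A (its reaction then has zero moment arm).
Beam weight: 22.3 × 9.8 = 218.5 N down at 1.295 m → arm 1.295 m, τ = 218.5 × 1.295 = 283 N·m clockwise.
Block: 29.2 × 9.8 = 286.2 N down at 1.51 m → arm 1.51 m, τ = 286.2 × 1.51 = 432.2 N·m clockwise.
Load: 38.9 × 9.8 = 381.2 N down at 1.04 m → arm 1.04 m, τ = 381.2 × 1.04 = 396.4 N·m clockwise.
Net load moment about support A = 1112 N·m clockwise.
Reaction R at support B is upward at 2.35 m, arm 2.35 m → moment R × 2.35 counterclockwise.
Balancing moments: R × 2.35 = 1112, giving R = 473 N.

R_B ≈ 473 N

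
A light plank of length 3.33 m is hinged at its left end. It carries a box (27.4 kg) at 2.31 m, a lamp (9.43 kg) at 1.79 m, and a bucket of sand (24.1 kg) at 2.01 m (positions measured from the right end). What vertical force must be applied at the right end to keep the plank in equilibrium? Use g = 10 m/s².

Choose the left end as the axis so the unknown pivot reaction has zero arm there.
Box: 27.4 × 10 = 274 N down at 2.31 m → arm 1.02 m, τ = 274 × 1.02 = 279.5 N·m clockwise.
Lamp: 9.43 × 10 = 94.3 N down at 1.79 m → arm 1.54 m, τ = 94.3 × 1.54 = 145.2 N·m clockwise.
Bucket of sand: 24.1 × 10 = 241 N down at 2.01 m → arm 1.32 m, τ = 241 × 1.32 = 318.1 N·m clockwise.
Net moment of the loads = 742.8 N·m clockwise.
The upward force F acts at the right end, arm 3.33 m, giving F × 3.33 counterclockwise.
Στ = 0 ⇒ F × 3.33 = 742.8 ⇒ F = 742.8 / 3.33 = 223 N.

F ≈ 223 N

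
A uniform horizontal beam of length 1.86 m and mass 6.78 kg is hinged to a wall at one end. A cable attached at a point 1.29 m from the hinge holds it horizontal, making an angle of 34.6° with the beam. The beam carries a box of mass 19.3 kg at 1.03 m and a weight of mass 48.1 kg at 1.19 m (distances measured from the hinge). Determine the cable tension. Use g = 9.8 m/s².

T ≈ 1120 N

About the hinge:
Beam weight: 6.78 × 9.8 = 66.44 N down at 0.93 m → arm 0.93 m, τ = 66.44 × 0.93 = 61.79 N·m clockwise.
Box: 19.3 × 9.8 = 189.1 N down at 1.03 m → arm 1.03 m, τ = 189.1 × 1.03 = 194.8 N·m clockwise.
Weight: 48.1 × 9.8 = 471.4 N down at 1.19 m → arm 1.19 m, τ = 471.4 × 1.19 = 561 N·m clockwise.
Total clockwise load moment = 817.6 N·m.
The cable tension T acts at 1.29 m; only its component perpendicular to the beam, T sinθ, produces torque. sin 34.6° = 0.5678.
Setting net torque to zero: T × 1.29 × 0.5678 = 817.6 → T = 817.6 / 0.7325 = 1120 N.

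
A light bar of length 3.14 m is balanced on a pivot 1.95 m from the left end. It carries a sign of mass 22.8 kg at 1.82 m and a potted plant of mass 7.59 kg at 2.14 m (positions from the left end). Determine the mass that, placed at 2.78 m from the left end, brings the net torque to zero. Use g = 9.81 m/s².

About the pivot (at 1.95 m from the left end):
Sign: 22.8 × 9.81 = 223.7 N down at 1.82 m → arm 0.13 m, τ = 223.7 × 0.13 = 29.08 N·m counterclockwise.
Potted plant: 7.59 × 9.81 = 74.46 N down at 2.14 m → arm 0.19 m, τ = 74.46 × 0.19 = 14.15 N·m clockwise.
Net moment of known loads = 14.93 N·m counterclockwise.
An unknown mass m at 2.78 m has arm 0.83 m; its moment is m·g·0.83 clockwise.
Balancing moments: m × 9.81 × 0.83 = 14.93, giving m = 14.93 / (9.81 × 0.83) = 1.83 kg.

m ≈ 1.83 kg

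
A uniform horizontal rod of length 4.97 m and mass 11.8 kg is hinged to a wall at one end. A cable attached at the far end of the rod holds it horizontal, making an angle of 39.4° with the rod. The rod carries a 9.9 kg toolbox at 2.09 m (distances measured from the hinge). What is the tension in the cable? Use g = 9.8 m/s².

T ≈ 155 N

Taking torques about the hinge:
Beam weight: 11.8 × 9.8 = 115.6 N down at 2.485 m → arm 2.485 m, τ = 115.6 × 2.485 = 287.3 N·m clockwise.
Toolbox: 9.9 × 9.8 = 97.02 N down at 2.09 m → arm 2.09 m, τ = 97.02 × 2.09 = 202.8 N·m clockwise.
Total clockwise load moment = 490.1 N·m.
The cable tension T acts at 4.97 m; only its component perpendicular to the rod, T sinθ, produces torque. sin 39.4° = 0.6347.
Setting net torque to zero: T × 4.97 × 0.6347 = 490.1 → T = 490.1 / 3.154 = 155 N.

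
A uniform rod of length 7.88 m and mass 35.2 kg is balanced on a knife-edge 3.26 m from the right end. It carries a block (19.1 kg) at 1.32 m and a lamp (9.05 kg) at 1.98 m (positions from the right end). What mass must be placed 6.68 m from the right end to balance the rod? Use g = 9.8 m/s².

m ≈ 7.22 kg

Taking torques about the knife-edge (at 3.26 m from the right end):
Beam weight: 35.2 × 9.8 = 345 N down at 3.94 m → arm 0.68 m, τ = 345 × 0.68 = 234.6 N·m counterclockwise.
Block: 19.1 × 9.8 = 187.2 N down at 1.32 m → arm 1.94 m, τ = 187.2 × 1.94 = 363.2 N·m clockwise.
Lamp: 9.05 × 9.8 = 88.69 N down at 1.98 m → arm 1.28 m, τ = 88.69 × 1.28 = 113.5 N·m clockwise.
Net moment of known loads = 242.1 N·m clockwise.
An unknown mass m at 6.68 m has arm 3.42 m; its moment is m·g·3.42 counterclockwise.
For rotational equilibrium, m × 9.8 × 3.42 = 242.1, so m = 242.1 / (9.8 × 3.42) = 7.22 kg.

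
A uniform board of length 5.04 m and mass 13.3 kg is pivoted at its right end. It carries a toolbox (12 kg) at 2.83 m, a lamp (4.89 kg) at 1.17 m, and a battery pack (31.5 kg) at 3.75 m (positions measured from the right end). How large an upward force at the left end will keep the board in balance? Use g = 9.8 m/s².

Choose the right end as the axis so the unknown pivot reaction has zero arm there.
Beam weight: 13.3 × 9.8 = 130.3 N down at 2.52 m → arm 2.52 m, τ = 130.3 × 2.52 = 328.4 N·m counterclockwise.
Toolbox: 12 × 9.8 = 117.6 N down at 2.83 m → arm 2.83 m, τ = 117.6 × 2.83 = 332.8 N·m counterclockwise.
Lamp: 4.89 × 9.8 = 47.92 N down at 1.17 m → arm 1.17 m, τ = 47.92 × 1.17 = 56.07 N·m counterclockwise.
Battery pack: 31.5 × 9.8 = 308.7 N down at 3.75 m → arm 3.75 m, τ = 308.7 × 3.75 = 1158 N·m counterclockwise.
Net moment of the loads = 1875 N·m counterclockwise.
The upward force F acts at the left end, arm 5.04 m, giving F × 5.04 clockwise.
For rotational equilibrium, F × 5.04 = 1875, so F = 1875 / 5.04 = 372 N.

F ≈ 372 N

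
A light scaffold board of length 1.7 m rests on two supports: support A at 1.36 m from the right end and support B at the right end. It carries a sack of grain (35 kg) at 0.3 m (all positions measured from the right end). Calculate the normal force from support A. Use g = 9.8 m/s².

Take moments about support B.
Sack of grain: 35 × 9.8 = 343 N down at 0.3 m → arm 0.3 m, τ = 343 × 0.3 = 102.9 N·m counterclockwise.
Net load moment about support B = 102.9 N·m counterclockwise.
Reaction R at support A is upward at 1.36 m, arm 1.36 m → moment R × 1.36 clockwise.
Balancing moments: R × 1.36 = 102.9, giving R = 75.7 N.

R_A ≈ 75.7 N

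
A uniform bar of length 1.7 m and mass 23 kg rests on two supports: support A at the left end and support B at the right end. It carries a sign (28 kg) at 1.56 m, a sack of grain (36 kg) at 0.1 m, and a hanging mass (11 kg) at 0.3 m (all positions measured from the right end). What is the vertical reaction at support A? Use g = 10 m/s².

R_A ≈ 413 N

About support B:
Beam weight: 23 × 10 = 230 N down at 0.85 m → arm 0.85 m, τ = 230 × 0.85 = 195.5 N·m counterclockwise.
Sign: 28 × 10 = 280 N down at 1.56 m → arm 1.56 m, τ = 280 × 1.56 = 436.8 N·m counterclockwise.
Sack of grain: 36 × 10 = 360 N down at 0.1 m → arm 0.1 m, τ = 360 × 0.1 = 36 N·m counterclockwise.
Hanging mass: 11 × 10 = 110 N down at 0.3 m → arm 0.3 m, τ = 110 × 0.3 = 33 N·m counterclockwise.
Net load moment about support B = 701.3 N·m counterclockwise.
Reaction R at support A is upward at 1.7 m, arm 1.7 m → moment R × 1.7 clockwise.
Balancing moments: R × 1.7 = 701.3, giving R = 413 N.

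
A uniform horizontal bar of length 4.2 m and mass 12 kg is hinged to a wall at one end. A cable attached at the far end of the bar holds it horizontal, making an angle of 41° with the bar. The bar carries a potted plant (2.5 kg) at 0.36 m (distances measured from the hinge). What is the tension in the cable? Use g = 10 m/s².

T ≈ 94.7 N

Take moments about the hinge.
Beam weight: 12 × 10 = 120 N down at 2.1 m → arm 2.1 m, τ = 120 × 2.1 = 252 N·m clockwise.
Potted plant: 2.5 × 10 = 25 N down at 0.36 m → arm 0.36 m, τ = 25 × 0.36 = 9 N·m clockwise.
Total clockwise load moment = 261 N·m.
The cable tension T acts at 4.2 m; only its component perpendicular to the bar, T sinθ, produces torque. sin 41° = 0.6561.
Στ = 0 ⇒ T × 4.2 × 0.6561 = 261 ⇒ T = 261 / 2.756 = 94.7 N.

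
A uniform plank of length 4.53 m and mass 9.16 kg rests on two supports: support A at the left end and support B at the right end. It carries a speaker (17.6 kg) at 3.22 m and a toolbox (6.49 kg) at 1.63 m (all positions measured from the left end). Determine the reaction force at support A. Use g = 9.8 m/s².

Take moments about support B.
Beam weight: 9.16 × 9.8 = 89.77 N down at 2.265 m → arm 2.265 m, τ = 89.77 × 2.265 = 203.3 N·m counterclockwise.
Speaker: 17.6 × 9.8 = 172.5 N down at 3.22 m → arm 1.31 m, τ = 172.5 × 1.31 = 226 N·m counterclockwise.
Toolbox: 6.49 × 9.8 = 63.6 N down at 1.63 m → arm 2.9 m, τ = 63.6 × 2.9 = 184.4 N·m counterclockwise.
Net load moment about support B = 613.7 N·m counterclockwise.
Reaction R at support A is upward at 0 m, arm 4.53 m → moment R × 4.53 clockwise.
For rotational equilibrium, R × 4.53 = 613.7, so R = 135 N.

R_A ≈ 135 N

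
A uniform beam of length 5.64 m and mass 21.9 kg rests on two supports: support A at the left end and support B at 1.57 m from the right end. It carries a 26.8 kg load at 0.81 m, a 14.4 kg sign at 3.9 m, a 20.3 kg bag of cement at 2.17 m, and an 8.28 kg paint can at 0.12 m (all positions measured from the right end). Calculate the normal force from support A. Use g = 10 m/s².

Taking torques about support B:
Beam weight: 21.9 × 10 = 219 N down at 2.82 m → arm 1.25 m, τ = 219 × 1.25 = 273.8 N·m counterclockwise.
Load: 26.8 × 10 = 268 N down at 0.81 m → arm 0.76 m, τ = 268 × 0.76 = 203.7 N·m clockwise.
Sign: 14.4 × 10 = 144 N down at 3.9 m → arm 2.33 m, τ = 144 × 2.33 = 335.5 N·m counterclockwise.
Bag of cement: 20.3 × 10 = 203 N down at 2.17 m → arm 0.6 m, τ = 203 × 0.6 = 121.8 N·m counterclockwise.
Paint can: 8.28 × 10 = 82.8 N down at 0.12 m → arm 1.45 m, τ = 82.8 × 1.45 = 120.1 N·m clockwise.
Net load moment about support B = 407.3 N·m counterclockwise.
Reaction R at support A is upward at 5.64 m, arm 4.07 m → moment R × 4.07 clockwise.
Setting net torque to zero: R × 4.07 = 407.3 → R = 100 N.

R_A ≈ 100 N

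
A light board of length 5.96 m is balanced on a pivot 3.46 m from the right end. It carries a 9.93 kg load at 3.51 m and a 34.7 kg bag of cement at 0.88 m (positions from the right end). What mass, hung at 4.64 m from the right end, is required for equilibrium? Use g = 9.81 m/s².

Sum moments about the pivot (at 3.46 m from the right end) (the support reaction has zero arm there).
Load: 9.93 × 9.81 = 97.41 N down at 3.51 m → arm 0.05 m, τ = 97.41 × 0.05 = 4.87 N·m counterclockwise.
Bag of cement: 34.7 × 9.81 = 340.4 N down at 0.88 m → arm 2.58 m, τ = 340.4 × 2.58 = 878.2 N·m clockwise.
Net moment of known loads = 873.3 N·m clockwise.
An unknown mass m at 4.64 m has arm 1.18 m; its moment is m·g·1.18 counterclockwise.
Setting net torque to zero: m × 9.81 × 1.18 = 873.3 → m = 873.3 / (9.81 × 1.18) = 75.4 kg.

m ≈ 75.4 kg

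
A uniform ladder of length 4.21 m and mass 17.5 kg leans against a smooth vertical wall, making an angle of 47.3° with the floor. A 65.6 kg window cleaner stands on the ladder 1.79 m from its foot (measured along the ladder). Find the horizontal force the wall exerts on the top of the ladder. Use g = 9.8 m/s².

About the foot of the ladder:
Ladder weight 17.5×9.8 = 171.5 N acts at 2.105 m along the ladder; its horizontal arm is 2.105·cos47.3° = 1.428 m → τ = 244.9 N·m clockwise.
Window cleaner: 65.6×9.8 = 642.9 N at 1.79 m → arm 1.214 m → τ = 780.5 N·m clockwise.
Wall normal N acts horizontally at the top; its moment arm is the height L sinθ = 4.21·sin47.3° = 3.094 m, counterclockwise.
For rotational equilibrium, N × 3.094 = 1025, so N = 331 N.

N_wall ≈ 331 N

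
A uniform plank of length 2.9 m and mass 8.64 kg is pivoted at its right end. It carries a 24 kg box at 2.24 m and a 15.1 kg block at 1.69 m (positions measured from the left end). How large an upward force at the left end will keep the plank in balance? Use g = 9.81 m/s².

About the right end:
Beam weight: 8.64 × 9.81 = 84.76 N down at 1.45 m → arm 1.45 m, τ = 84.76 × 1.45 = 122.9 N·m counterclockwise.
Box: 24 × 9.81 = 235.4 N down at 2.24 m → arm 0.66 m, τ = 235.4 × 0.66 = 155.4 N·m counterclockwise.
Block: 15.1 × 9.81 = 148.1 N down at 1.69 m → arm 1.21 m, τ = 148.1 × 1.21 = 179.2 N·m counterclockwise.
Net moment of the loads = 457.5 N·m counterclockwise.
The upward force F acts at the left end, arm 2.9 m, giving F × 2.9 clockwise.
Balancing moments: F × 2.9 = 457.5, giving F = 457.5 / 2.9 = 158 N.

F ≈ 158 N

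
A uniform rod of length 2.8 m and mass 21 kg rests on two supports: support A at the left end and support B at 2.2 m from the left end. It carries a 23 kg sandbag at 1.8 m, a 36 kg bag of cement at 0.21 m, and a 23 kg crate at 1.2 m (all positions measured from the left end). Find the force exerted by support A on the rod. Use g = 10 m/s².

About support B:
Beam weight: 21 × 10 = 210 N down at 1.4 m → arm 0.8 m, τ = 210 × 0.8 = 168 N·m counterclockwise.
Sandbag: 23 × 10 = 230 N down at 1.8 m → arm 0.4 m, τ = 230 × 0.4 = 92 N·m counterclockwise.
Bag of cement: 36 × 10 = 360 N down at 0.21 m → arm 1.99 m, τ = 360 × 1.99 = 716.4 N·m counterclockwise.
Crate: 23 × 10 = 230 N down at 1.2 m → arm 1 m, τ = 230 × 1 = 230 N·m counterclockwise.
Net load moment about support B = 1206 N·m counterclockwise.
Reaction R at support A is upward at 0 m, arm 2.2 m → moment R × 2.2 clockwise.
Balancing moments: R × 2.2 = 1206, giving R = 548 N.

R_A ≈ 548 N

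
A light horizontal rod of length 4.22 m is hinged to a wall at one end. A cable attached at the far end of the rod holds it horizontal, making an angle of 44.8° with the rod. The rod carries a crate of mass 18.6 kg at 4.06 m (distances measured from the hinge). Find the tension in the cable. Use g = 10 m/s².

T ≈ 254 N

About the hinge:
Crate: 18.6 × 10 = 186 N down at 4.06 m → arm 4.06 m, τ = 186 × 4.06 = 755.2 N·m clockwise.
Total clockwise load moment = 755.2 N·m.
The cable tension T acts at 4.22 m; only its component perpendicular to the rod, T sinθ, produces torque. sin 44.8° = 0.7046.
For rotational equilibrium, T × 4.22 × 0.7046 = 755.2, so T = 755.2 / 2.973 = 254 N.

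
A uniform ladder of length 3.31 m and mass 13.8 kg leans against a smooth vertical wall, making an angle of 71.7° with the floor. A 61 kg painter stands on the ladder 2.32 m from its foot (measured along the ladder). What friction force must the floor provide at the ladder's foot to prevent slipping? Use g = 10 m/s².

f ≈ 164 N

Choose the foot of the ladder as the axis so the floor normal and friction both act there and drop out.
Ladder weight 13.8×10 = 138 N acts at 1.655 m along the ladder; its horizontal arm is 1.655·cos71.7° = 0.5197 m → τ = 71.72 N·m clockwise.
Painter: 61×10 = 610 N at 2.32 m → arm 0.7285 m → τ = 444.4 N·m clockwise.
Wall normal N acts horizontally at the top; its moment arm is the height L sinθ = 3.31·sin71.7° = 3.143 m, counterclockwise.
Στ = 0 ⇒ N × 3.143 = 516.1 ⇒ N = 164 N.
ΣFx = 0: friction at the foot balances the wall's push, so f = N_wall = 164 N.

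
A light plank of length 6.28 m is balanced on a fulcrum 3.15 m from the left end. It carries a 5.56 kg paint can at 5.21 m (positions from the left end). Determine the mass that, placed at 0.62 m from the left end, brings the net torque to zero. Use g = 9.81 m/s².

About the fulcrum (at 3.15 m from the left end):
Paint can: 5.56 × 9.81 = 54.54 N down at 5.21 m → arm 2.06 m, τ = 54.54 × 2.06 = 112.4 N·m clockwise.
Net moment of known loads = 112.4 N·m clockwise.
An unknown mass m at 0.62 m has arm 2.53 m; its moment is m·g·2.53 counterclockwise.
Balancing moments: m × 9.81 × 2.53 = 112.4, giving m = 112.4 / (9.81 × 2.53) = 4.53 kg.

m ≈ 4.53 kg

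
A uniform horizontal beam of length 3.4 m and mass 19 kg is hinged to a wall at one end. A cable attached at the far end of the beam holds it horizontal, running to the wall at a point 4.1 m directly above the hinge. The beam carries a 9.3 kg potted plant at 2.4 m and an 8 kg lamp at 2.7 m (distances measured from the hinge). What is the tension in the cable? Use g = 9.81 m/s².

T ≈ 286 N

Take moments about the hinge.
Beam weight: 19 × 9.81 = 186.4 N down at 1.7 m → arm 1.7 m, τ = 186.4 × 1.7 = 316.9 N·m clockwise.
Potted plant: 9.3 × 9.81 = 91.23 N down at 2.4 m → arm 2.4 m, τ = 91.23 × 2.4 = 219 N·m clockwise.
Lamp: 8 × 9.81 = 78.48 N down at 2.7 m → arm 2.7 m, τ = 78.48 × 2.7 = 211.9 N·m clockwise.
Total clockwise load moment = 747.8 N·m.
The cable tension T acts at 3.4 m; only its component perpendicular to the beam, T sinθ, produces torque. sinθ = h/√(h²+d²) = 4.1/√(4.1²+3.4²) = 0.7698.
Setting net torque to zero: T × 3.4 × 0.7698 = 747.8 → T = 747.8 / 2.617 = 286 N.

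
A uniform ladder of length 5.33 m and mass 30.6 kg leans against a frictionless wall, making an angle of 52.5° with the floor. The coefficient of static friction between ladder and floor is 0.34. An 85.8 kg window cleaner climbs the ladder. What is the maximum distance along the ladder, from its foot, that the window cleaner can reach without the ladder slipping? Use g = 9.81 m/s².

d ≈ 2.25 m

Choose the foot of the ladder as the axis so the floor normal and friction both act there and drop out.
Ladder weight 30.6×9.81 = 300.2 N acts at 2.665 m along the ladder; its horizontal arm is 2.665·cos52.5° = 1.622 m → τ = 486.9 N·m clockwise.
Window cleaner weight 85.8×9.81 = 841.7 N at distance d → arm d·cos52.5° → τ = 841.7·d·0.6088 clockwise.
Wall normal N at the top has arm L sinθ = 4.229 m counterclockwise, so Στ = 0 gives N·4.229 = 486.9 + 512.4·d.
ΣFy = 0 ⇒ N_floor = 1142 N, so the maximum friction is μ_s·N_floor = 0.34×1142 = 388.3 N. ΣFx = 0 ⇒ N_wall = f, so at the slipping point N = 388.3 N.
Substituting: 388.3×4.229 = 486.9 + 512.4·d ⇒ d = (1642 − 486.9) / 512.4 = 2.25 m.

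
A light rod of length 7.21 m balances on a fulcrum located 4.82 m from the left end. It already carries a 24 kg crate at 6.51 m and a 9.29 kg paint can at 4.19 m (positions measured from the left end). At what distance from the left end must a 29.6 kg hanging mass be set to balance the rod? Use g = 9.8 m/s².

Take moments about the fulcrum (at 4.82 m from the left end).
Crate: 24 × 9.8 = 235.2 N down at 6.51 m → arm 1.69 m, τ = 235.2 × 1.69 = 397.5 N·m clockwise.
Paint can: 9.29 × 9.8 = 91.04 N down at 4.19 m → arm 0.63 m, τ = 91.04 × 0.63 = 57.36 N·m counterclockwise.
Net moment of existing loads = 340.1 N·m clockwise.
The hanging mass weighs 29.6 × 9.8 = 290.1 N and must supply an equal counterclockwise moment, so its lever arm about the fulcrum is 340.1 / 290.1 = 1.17 m.
That puts it at 4.82 − 1.17 = 3.65 m from the left end.

x ≈ 3.65 m from the left end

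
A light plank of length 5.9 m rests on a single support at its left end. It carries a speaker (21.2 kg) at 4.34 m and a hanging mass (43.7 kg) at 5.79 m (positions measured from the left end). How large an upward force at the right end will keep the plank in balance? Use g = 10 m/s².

About the left end:
Speaker: 21.2 × 10 = 212 N down at 4.34 m → arm 4.34 m, τ = 212 × 4.34 = 920.1 N·m clockwise.
Hanging mass: 43.7 × 10 = 437 N down at 5.79 m → arm 5.79 m, τ = 437 × 5.79 = 2530 N·m clockwise.
Net moment of the loads = 3450 N·m clockwise.
The upward force F acts at the right end, arm 5.9 m, giving F × 5.9 counterclockwise.
Στ = 0 ⇒ F × 5.9 = 3450 ⇒ F = 3450 / 5.9 = 585 N.

F ≈ 585 N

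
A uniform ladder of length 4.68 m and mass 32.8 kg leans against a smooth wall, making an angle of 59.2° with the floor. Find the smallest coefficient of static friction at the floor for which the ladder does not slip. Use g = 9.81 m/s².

Sum moments about the foot of the ladder (the floor normal and friction both act there and drop out).
Ladder weight 32.8×9.81 = 321.8 N acts at 2.34 m along the ladder; its horizontal arm is 2.34·cos59.2° = 1.198 m → τ = 385.5 N·m clockwise.
Wall normal N acts horizontally at the top; its moment arm is the height L sinθ = 4.68·sin59.2° = 4.02 m, counterclockwise.
Setting net torque to zero: N × 4.02 = 385.5 → N = 95.9 N.
ΣFx = 0 ⇒ f = N_wall = 95.9 N. ΣFy = 0 ⇒ N_floor = 321.8 N.
μ_min = f / N_floor = 95.9 / 321.8 = 0.298.

μ_min ≈ 0.298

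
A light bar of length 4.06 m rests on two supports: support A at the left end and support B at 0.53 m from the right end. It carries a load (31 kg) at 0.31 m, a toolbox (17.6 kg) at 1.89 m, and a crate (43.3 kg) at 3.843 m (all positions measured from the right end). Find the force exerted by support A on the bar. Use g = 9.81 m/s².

Sum moments about support B (its reaction then has zero moment arm).
Load: 31 × 9.81 = 304.1 N down at 0.31 m → arm 0.22 m, τ = 304.1 × 0.22 = 66.9 N·m clockwise.
Toolbox: 17.6 × 9.81 = 172.7 N down at 1.89 m → arm 1.36 m, τ = 172.7 × 1.36 = 234.9 N·m counterclockwise.
Crate: 43.3 × 9.81 = 424.8 N down at 3.843 m → arm 3.313 m, τ = 424.8 × 3.313 = 1407 N·m counterclockwise.
Net load moment about support B = 1575 N·m counterclockwise.
Reaction R at support A is upward at 4.06 m, arm 3.53 m → moment R × 3.53 clockwise.
Balancing moments: R × 3.53 = 1575, giving R = 446 N.

R_A ≈ 446 N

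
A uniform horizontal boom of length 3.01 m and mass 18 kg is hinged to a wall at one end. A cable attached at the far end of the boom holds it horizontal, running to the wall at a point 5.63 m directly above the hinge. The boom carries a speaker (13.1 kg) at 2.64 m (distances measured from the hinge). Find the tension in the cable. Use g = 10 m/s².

Taking torques about the hinge:
Beam weight: 18 × 10 = 180 N down at 1.505 m → arm 1.505 m, τ = 180 × 1.505 = 270.9 N·m clockwise.
Speaker: 13.1 × 10 = 131 N down at 2.64 m → arm 2.64 m, τ = 131 × 2.64 = 345.8 N·m clockwise.
Total clockwise load moment = 616.7 N·m.
The cable tension T acts at 3.01 m; only its component perpendicular to the boom, T sinθ, produces torque. sinθ = h/√(h²+d²) = 5.63/√(5.63²+3.01²) = 0.8819.
Setting net torque to zero: T × 3.01 × 0.8819 = 616.7 → T = 616.7 / 2.655 = 232 N.

T ≈ 232 N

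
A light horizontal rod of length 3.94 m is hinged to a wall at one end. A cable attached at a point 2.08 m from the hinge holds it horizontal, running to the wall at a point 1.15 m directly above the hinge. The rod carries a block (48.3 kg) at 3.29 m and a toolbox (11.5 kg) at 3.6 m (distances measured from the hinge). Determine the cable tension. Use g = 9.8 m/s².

T ≈ 1950 N

Take moments about the hinge.
Block: 48.3 × 9.8 = 473.3 N down at 3.29 m → arm 3.29 m, τ = 473.3 × 3.29 = 1557 N·m clockwise.
Toolbox: 11.5 × 9.8 = 112.7 N down at 3.6 m → arm 3.6 m, τ = 112.7 × 3.6 = 405.7 N·m clockwise.
Total clockwise load moment = 1963 N·m.
The cable tension T acts at 2.08 m; only its component perpendicular to the rod, T sinθ, produces torque. sinθ = h/√(h²+d²) = 1.15/√(1.15²+2.08²) = 0.4839.
Balancing moments: T × 2.08 × 0.4839 = 1963, giving T = 1963 / 1.007 = 1950 N.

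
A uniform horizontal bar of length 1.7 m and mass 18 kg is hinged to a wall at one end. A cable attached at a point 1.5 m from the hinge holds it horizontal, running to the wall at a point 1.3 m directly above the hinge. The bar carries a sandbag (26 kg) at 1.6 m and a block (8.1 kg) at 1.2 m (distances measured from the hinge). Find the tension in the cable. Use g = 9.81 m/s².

Choose the hinge as the axis so the unknown hinge reaction has zero arm there.
Beam weight: 18 × 9.81 = 176.6 N down at 0.85 m → arm 0.85 m, τ = 176.6 × 0.85 = 150.1 N·m clockwise.
Sandbag: 26 × 9.81 = 255.1 N down at 1.6 m → arm 1.6 m, τ = 255.1 × 1.6 = 408.2 N·m clockwise.
Block: 8.1 × 9.81 = 79.46 N down at 1.2 m → arm 1.2 m, τ = 79.46 × 1.2 = 95.35 N·m clockwise.
Total clockwise load moment = 653.6 N·m.
The cable tension T acts at 1.5 m; only its component perpendicular to the bar, T sinθ, produces torque. sinθ = h/√(h²+d²) = 1.3/√(1.3²+1.5²) = 0.6549.
Balancing moments: T × 1.5 × 0.6549 = 653.6, giving T = 653.6 / 0.9824 = 665 N.

T ≈ 665 N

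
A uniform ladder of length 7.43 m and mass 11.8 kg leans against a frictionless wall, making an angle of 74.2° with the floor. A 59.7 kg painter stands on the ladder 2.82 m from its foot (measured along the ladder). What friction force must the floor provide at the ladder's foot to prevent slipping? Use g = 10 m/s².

f ≈ 80.8 N

Taking torques about the foot of the ladder:
Ladder weight 11.8×10 = 118 N acts at 3.715 m along the ladder; its horizontal arm is 3.715·cos74.2° = 1.012 m → τ = 119.4 N·m clockwise.
Painter: 59.7×10 = 597 N at 2.82 m → arm 0.7678 m → τ = 458.4 N·m clockwise.
Wall normal N acts horizontally at the top; its moment arm is the height L sinθ = 7.43·sin74.2° = 7.149 m, counterclockwise.
Balancing moments: N × 7.149 = 577.8, giving N = 80.8 N.
ΣFx = 0: friction at the foot balances the wall's push, so f = N_wall = 80.8 N.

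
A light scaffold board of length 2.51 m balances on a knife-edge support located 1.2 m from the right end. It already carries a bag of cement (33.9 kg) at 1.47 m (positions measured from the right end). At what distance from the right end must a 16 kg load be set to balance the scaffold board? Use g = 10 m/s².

x ≈ 0.628 m from the right end

About the knife-edge support (at 1.2 m from the right end):
Bag of cement: 33.9 × 10 = 339 N down at 1.47 m → arm 0.27 m, τ = 339 × 0.27 = 91.53 N·m counterclockwise.
Net moment of existing loads = 91.53 N·m counterclockwise.
The load weighs 16 × 10 = 160 N and must supply an equal clockwise moment, so its lever arm about the knife-edge support is 91.53 / 160 = 0.572 m.
That puts it at 1.2 − 0.572 = 0.628 m from the right end.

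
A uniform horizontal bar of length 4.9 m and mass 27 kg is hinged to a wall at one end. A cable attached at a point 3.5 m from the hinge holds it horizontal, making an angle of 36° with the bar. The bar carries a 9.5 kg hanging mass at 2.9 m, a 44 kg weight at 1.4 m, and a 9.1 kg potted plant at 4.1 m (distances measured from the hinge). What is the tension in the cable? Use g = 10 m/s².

T ≈ 936 N

About the hinge:
Beam weight: 27 × 10 = 270 N down at 2.45 m → arm 2.45 m, τ = 270 × 2.45 = 661.5 N·m clockwise.
Hanging mass: 9.5 × 10 = 95 N down at 2.9 m → arm 2.9 m, τ = 95 × 2.9 = 275.5 N·m clockwise.
Weight: 44 × 10 = 440 N down at 1.4 m → arm 1.4 m, τ = 440 × 1.4 = 616 N·m clockwise.
Potted plant: 9.1 × 10 = 91 N down at 4.1 m → arm 4.1 m, τ = 91 × 4.1 = 373.1 N·m clockwise.
Total clockwise load moment = 1926 N·m.
The cable tension T acts at 3.5 m; only its component perpendicular to the bar, T sinθ, produces torque. sin 36° = 0.5878.
Balancing moments: T × 3.5 × 0.5878 = 1926, giving T = 1926 / 2.057 = 936 N.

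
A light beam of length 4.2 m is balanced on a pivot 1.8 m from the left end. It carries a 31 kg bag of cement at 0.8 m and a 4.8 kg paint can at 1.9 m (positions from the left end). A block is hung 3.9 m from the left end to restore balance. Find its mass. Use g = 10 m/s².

Choose the pivot (at 1.8 m from the left end) as the axis so the support reaction has zero arm there.
Bag of cement: 31 × 10 = 310 N down at 0.8 m → arm 1 m, τ = 310 × 1 = 310 N·m counterclockwise.
Paint can: 4.8 × 10 = 48 N down at 1.9 m → arm 0.1 m, τ = 48 × 0.1 = 4.8 N·m clockwise.
Net moment of known loads = 305.2 N·m counterclockwise.
An unknown mass m at 3.9 m has arm 2.1 m; its moment is m·g·2.1 clockwise.
Balancing moments: m × 10 × 2.1 = 305.2, giving m = 305.2 / (10 × 2.1) = 14.5 kg.

m ≈ 14.5 kg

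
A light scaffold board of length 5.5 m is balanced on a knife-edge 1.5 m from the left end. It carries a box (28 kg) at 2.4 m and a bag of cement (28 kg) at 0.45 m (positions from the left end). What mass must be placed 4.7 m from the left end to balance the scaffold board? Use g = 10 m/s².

m ≈ 1.31 kg

Choose the knife-edge (at 1.5 m from the left end) as the axis so the support reaction has zero arm there.
Box: 28 × 10 = 280 N down at 2.4 m → arm 0.9 m, τ = 280 × 0.9 = 252 N·m clockwise.
Bag of cement: 28 × 10 = 280 N down at 0.45 m → arm 1.05 m, τ = 280 × 1.05 = 294 N·m counterclockwise.
Net moment of known loads = 42 N·m counterclockwise.
An unknown mass m at 4.7 m has arm 3.2 m; its moment is m·g·3.2 clockwise.
For rotational equilibrium, m × 10 × 3.2 = 42, so m = 42 / (10 × 3.2) = 1.31 kg.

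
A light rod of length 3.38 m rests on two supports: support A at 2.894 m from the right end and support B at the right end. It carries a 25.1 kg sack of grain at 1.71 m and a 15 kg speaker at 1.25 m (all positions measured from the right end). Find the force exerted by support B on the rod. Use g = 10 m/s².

R_B ≈ 188 N

About support A:
Sack of grain: 25.1 × 10 = 251 N down at 1.71 m → arm 1.184 m, τ = 251 × 1.184 = 297.2 N·m clockwise.
Speaker: 15 × 10 = 150 N down at 1.25 m → arm 1.644 m, τ = 150 × 1.644 = 246.6 N·m clockwise.
Net load moment about support A = 543.8 N·m clockwise.
Reaction R at support B is upward at 0 m, arm 2.894 m → moment R × 2.894 counterclockwise.
Balancing moments: R × 2.894 = 543.8, giving R = 188 N.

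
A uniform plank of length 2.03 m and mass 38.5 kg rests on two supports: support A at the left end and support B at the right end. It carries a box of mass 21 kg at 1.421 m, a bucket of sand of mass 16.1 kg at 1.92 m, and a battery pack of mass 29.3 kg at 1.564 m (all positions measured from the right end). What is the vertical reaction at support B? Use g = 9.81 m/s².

Choose support A as the axis so its reaction then has zero moment arm.
Beam weight: 38.5 × 9.81 = 377.7 N down at 1.015 m → arm 1.015 m, τ = 377.7 × 1.015 = 383.4 N·m clockwise.
Box: 21 × 9.81 = 206 N down at 1.421 m → arm 0.609 m, τ = 206 × 0.609 = 125.5 N·m clockwise.
Bucket of sand: 16.1 × 9.81 = 157.9 N down at 1.92 m → arm 0.11 m, τ = 157.9 × 0.11 = 17.37 N·m clockwise.
Battery pack: 29.3 × 9.81 = 287.4 N down at 1.564 m → arm 0.466 m, τ = 287.4 × 0.466 = 133.9 N·m clockwise.
Net load moment about support A = 660.2 N·m clockwise.
Reaction R at support B is upward at 0 m, arm 2.03 m → moment R × 2.03 counterclockwise.
Balancing moments: R × 2.03 = 660.2, giving R = 325 N.

R_B ≈ 325 N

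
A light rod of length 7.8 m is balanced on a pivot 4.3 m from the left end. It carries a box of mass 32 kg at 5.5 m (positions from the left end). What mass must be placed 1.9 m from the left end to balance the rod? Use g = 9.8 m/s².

m ≈ 16 kg

Sum moments about the pivot (at 4.3 m from the left end) (the support reaction has zero arm there).
Box: 32 × 9.8 = 313.6 N down at 5.5 m → arm 1.2 m, τ = 313.6 × 1.2 = 376.3 N·m clockwise.
Net moment of known loads = 376.3 N·m clockwise.
An unknown mass m at 1.9 m has arm 2.4 m; its moment is m·g·2.4 counterclockwise.
For rotational equilibrium, m × 9.8 × 2.4 = 376.3, so m = 376.3 / (9.8 × 2.4) = 16 kg.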